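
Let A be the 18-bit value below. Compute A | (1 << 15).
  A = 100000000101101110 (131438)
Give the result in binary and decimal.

Mask = 1 << 15 = 001000000000000000
Bit 15 of A is 0, so OR-ing with the mask flips it to 1.
  100000000101101110
| 001000000000000000
--------------------
  101000000101101110

Answer: 101000000101101110 (164206)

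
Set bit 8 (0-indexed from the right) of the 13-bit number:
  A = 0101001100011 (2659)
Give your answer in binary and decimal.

Mask = 1 << 8 = 0000100000000
Bit 8 of A is 0, so OR-ing with the mask flips it to 1.
  0101001100011
| 0000100000000
---------------
  0101101100011

Answer: 0101101100011 (2915)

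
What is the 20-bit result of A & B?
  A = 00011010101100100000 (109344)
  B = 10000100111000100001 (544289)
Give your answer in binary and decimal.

Apply & to each column (1 only where both bits are 1):
  00011010101100100000
& 10000100111000100001
----------------------
  00000000101000100000

Answer: 00000000101000100000 (2592)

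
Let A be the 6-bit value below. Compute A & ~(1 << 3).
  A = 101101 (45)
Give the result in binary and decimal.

Mask = ~(1 << 3) = 110111
Bit 3 of A is 1, so AND-ing with the mask clears it to 0.
  101101
& 110111
--------
  100101

Answer: 100101 (37)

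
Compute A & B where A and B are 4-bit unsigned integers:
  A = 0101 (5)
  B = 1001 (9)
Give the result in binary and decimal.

Apply & to each column (1 only where both bits are 1):
  0101
& 1001
------
  0001

Answer: 0001 (1)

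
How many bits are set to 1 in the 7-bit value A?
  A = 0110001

0110001
1-bits at positions (from bit 0 = LSB): 0, 4, 5
Count = 3

Answer: 3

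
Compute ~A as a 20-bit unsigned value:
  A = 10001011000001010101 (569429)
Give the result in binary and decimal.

Flip each bit (0->1, 1->0):
  10001011000001010101
  01110100111110101010

Answer: 01110100111110101010 (479146)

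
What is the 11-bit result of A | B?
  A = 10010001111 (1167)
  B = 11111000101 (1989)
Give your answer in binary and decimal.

Apply | to each column (1 where either bit is 1):
  10010001111
| 11111000101
-------------
  11111001111

Answer: 11111001111 (1999)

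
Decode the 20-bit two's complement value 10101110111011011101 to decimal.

MSB is 1, so the value is negative. Find the magnitude:
1. Invert bits:  01010001000100100010
2. Add 1:        01010001000100100011  = 332067
3. Apply sign:   -332067

Answer: -332067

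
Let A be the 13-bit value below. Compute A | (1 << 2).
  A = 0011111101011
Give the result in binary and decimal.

Mask = 1 << 2 = 0000000000100
Bit 2 of A is 0, so OR-ing with the mask flips it to 1.
  0011111101011
| 0000000000100
---------------
  0011111101111

Answer: 0011111101111 (2031)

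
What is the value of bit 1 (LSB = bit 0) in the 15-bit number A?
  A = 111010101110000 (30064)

Bit 1 is the 2nd from the right.
  111010101110000
               ^
That bit is 0.

Answer: 0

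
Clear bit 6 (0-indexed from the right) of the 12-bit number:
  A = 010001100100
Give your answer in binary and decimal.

Mask = ~(1 << 6) = 111110111111
Bit 6 of A is 1, so AND-ing with the mask clears it to 0.
  010001100100
& 111110111111
--------------
  010000100100

Answer: 010000100100 (1060)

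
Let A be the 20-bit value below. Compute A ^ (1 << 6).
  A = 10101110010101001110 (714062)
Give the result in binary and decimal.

Mask = 1 << 6 = 00000000000001000000
Bit 6 of A is 1; XOR with the mask flips it to 0.
  10101110010101001110
^ 00000000000001000000
----------------------
  10101110010100001110

Answer: 10101110010100001110 (713998)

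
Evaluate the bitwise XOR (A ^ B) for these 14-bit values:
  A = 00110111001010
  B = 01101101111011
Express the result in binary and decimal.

Apply ^ to each column (1 where bits differ):
  00110111001010
^ 01101101111011
----------------
  01011010110001

Answer: 01011010110001 (5809)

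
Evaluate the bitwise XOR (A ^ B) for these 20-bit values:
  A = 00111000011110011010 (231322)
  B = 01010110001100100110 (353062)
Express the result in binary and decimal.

Apply ^ to each column (1 where bits differ):
  00111000011110011010
^ 01010110001100100110
----------------------
  01101110010010111100

Answer: 01101110010010111100 (451772)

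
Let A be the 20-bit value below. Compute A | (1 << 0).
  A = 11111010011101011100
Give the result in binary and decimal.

Mask = 1 << 0 = 00000000000000000001
Bit 0 of A is 0, so OR-ing with the mask flips it to 1.
  11111010011101011100
| 00000000000000000001
----------------------
  11111010011101011101

Answer: 11111010011101011101 (1025885)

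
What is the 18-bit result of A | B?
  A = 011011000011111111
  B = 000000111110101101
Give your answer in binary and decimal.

Apply | to each column (1 where either bit is 1):
  011011000011111111
| 000000111110101101
--------------------
  011011111111111111

Answer: 011011111111111111 (114687)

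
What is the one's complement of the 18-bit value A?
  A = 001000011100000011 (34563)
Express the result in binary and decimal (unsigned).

Flip each bit (0->1, 1->0):
  001000011100000011
  110111100011111100

Answer: 110111100011111100 (227580)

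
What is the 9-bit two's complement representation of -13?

1. Binary of +13:  000001101
2. Invert bits:     111110010
3. Add 1:           111110011

Answer: 111110011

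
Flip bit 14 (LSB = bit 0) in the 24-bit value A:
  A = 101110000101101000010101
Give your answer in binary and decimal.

Mask = 1 << 14 = 000000000100000000000000
Bit 14 of A is 1; XOR with the mask flips it to 0.
  101110000101101000010101
^ 000000000100000000000000
--------------------------
  101110000001101000010101

Answer: 101110000001101000010101 (12065301)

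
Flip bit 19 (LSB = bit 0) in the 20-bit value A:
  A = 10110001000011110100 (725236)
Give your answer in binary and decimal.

Mask = 1 << 19 = 10000000000000000000
Bit 19 of A is 1; XOR with the mask flips it to 0.
  10110001000011110100
^ 10000000000000000000
----------------------
  00110001000011110100

Answer: 00110001000011110100 (200948)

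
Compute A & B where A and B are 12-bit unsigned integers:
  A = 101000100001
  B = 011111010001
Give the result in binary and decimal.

Apply & to each column (1 only where both bits are 1):
  101000100001
& 011111010001
--------------
  001000000001

Answer: 001000000001 (513)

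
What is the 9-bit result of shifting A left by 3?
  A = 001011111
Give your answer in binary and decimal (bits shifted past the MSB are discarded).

Shift left by 3: drop the top 3 bit(s), append 3 zero(s) on the right.
  001011111  ->  discard [001], keep [011111], append 000
= 011111000

Answer: 011111000 (248)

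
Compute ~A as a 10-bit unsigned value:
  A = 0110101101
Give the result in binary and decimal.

Flip each bit (0->1, 1->0):
  0110101101
  1001010010

Answer: 1001010010 (594)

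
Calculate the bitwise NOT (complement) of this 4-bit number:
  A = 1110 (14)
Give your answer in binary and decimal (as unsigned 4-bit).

Flip each bit (0->1, 1->0):
  1110
  0001

Answer: 0001 (1)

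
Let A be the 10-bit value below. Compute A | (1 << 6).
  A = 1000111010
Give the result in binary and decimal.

Mask = 1 << 6 = 0001000000
Bit 6 of A is 0, so OR-ing with the mask flips it to 1.
  1000111010
| 0001000000
------------
  1001111010

Answer: 1001111010 (634)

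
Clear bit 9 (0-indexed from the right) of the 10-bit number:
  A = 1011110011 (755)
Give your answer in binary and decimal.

Mask = ~(1 << 9) = 0111111111
Bit 9 of A is 1, so AND-ing with the mask clears it to 0.
  1011110011
& 0111111111
------------
  0011110011

Answer: 0011110011 (243)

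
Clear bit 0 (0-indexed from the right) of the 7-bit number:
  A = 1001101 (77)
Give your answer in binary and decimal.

Mask = ~(1 << 0) = 1111110
Bit 0 of A is 1, so AND-ing with the mask clears it to 0.
  1001101
& 1111110
---------
  1001100

Answer: 1001100 (76)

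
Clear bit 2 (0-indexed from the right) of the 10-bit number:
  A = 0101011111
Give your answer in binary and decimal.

Mask = ~(1 << 2) = 1111111011
Bit 2 of A is 1, so AND-ing with the mask clears it to 0.
  0101011111
& 1111111011
------------
  0101011011

Answer: 0101011011 (347)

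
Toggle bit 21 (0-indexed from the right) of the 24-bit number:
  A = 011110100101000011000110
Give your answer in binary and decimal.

Mask = 1 << 21 = 001000000000000000000000
Bit 21 of A is 1; XOR with the mask flips it to 0.
  011110100101000011000110
^ 001000000000000000000000
--------------------------
  010110100101000011000110

Answer: 010110100101000011000110 (5918918)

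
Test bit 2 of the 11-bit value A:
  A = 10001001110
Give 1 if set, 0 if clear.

Bit 2 is the 3rd from the right.
  10001001110
          ^
That bit is 1.

Answer: 1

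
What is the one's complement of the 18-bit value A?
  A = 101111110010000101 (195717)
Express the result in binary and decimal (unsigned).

Flip each bit (0->1, 1->0):
  101111110010000101
  010000001101111010

Answer: 010000001101111010 (66426)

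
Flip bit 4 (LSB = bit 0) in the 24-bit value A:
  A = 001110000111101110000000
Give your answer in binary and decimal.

Mask = 1 << 4 = 000000000000000000010000
Bit 4 of A is 0; XOR with the mask flips it to 1.
  001110000111101110000000
^ 000000000000000000010000
--------------------------
  001110000111101110010000

Answer: 001110000111101110010000 (3701648)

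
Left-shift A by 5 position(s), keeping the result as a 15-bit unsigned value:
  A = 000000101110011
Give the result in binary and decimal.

Shift left by 5: drop the top 5 bit(s), append 5 zero(s) on the right.
  000000101110011  ->  discard [00000], keep [0101110011], append 00000
= 010111001100000

Answer: 010111001100000 (11872)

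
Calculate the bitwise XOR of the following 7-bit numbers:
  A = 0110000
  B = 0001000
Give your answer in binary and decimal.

Apply ^ to each column (1 where bits differ):
  0110000
^ 0001000
---------
  0111000

Answer: 0111000 (56)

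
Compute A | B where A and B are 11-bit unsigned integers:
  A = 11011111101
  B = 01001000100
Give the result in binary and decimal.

Apply | to each column (1 where either bit is 1):
  11011111101
| 01001000100
-------------
  11011111101

Answer: 11011111101 (1789)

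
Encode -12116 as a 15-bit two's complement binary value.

1. Binary of +12116:  010111101010100
2. Invert bits:     101000010101011
3. Add 1:           101000010101100

Answer: 101000010101100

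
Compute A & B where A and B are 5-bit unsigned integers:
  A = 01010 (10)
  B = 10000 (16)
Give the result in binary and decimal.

Apply & to each column (1 only where both bits are 1):
  01010
& 10000
-------
  00000

Answer: 00000 (0)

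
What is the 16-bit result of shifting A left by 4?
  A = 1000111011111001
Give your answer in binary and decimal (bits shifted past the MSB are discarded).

Shift left by 4: drop the top 4 bit(s), append 4 zero(s) on the right.
  1000111011111001  ->  discard [1000], keep [111011111001], append 0000
= 1110111110010000

Answer: 1110111110010000 (61328)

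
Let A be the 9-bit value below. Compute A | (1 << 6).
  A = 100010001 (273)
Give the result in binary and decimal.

Mask = 1 << 6 = 001000000
Bit 6 of A is 0, so OR-ing with the mask flips it to 1.
  100010001
| 001000000
-----------
  101010001

Answer: 101010001 (337)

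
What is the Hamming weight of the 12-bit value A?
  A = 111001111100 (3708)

111001111100
1-bits at positions (from bit 0 = LSB): 2, 3, 4, 5, 6, 9, 10, 11
Count = 8

Answer: 8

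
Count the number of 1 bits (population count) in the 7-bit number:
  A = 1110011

1110011
1-bits at positions (from bit 0 = LSB): 0, 1, 4, 5, 6
Count = 5

Answer: 5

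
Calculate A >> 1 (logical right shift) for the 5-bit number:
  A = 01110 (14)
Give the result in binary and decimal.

Logical shift right by 1: drop the bottom 1 bit(s), prepend 1 zero(s) on the left.
  01110  ->  keep [0111], discard [0], prepend 0
= 00111

Answer: 00111 (7)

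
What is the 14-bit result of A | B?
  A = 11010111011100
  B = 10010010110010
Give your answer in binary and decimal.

Apply | to each column (1 where either bit is 1):
  11010111011100
| 10010010110010
----------------
  11010111111110

Answer: 11010111111110 (13822)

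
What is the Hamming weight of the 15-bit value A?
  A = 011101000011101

011101000011101
1-bits at positions (from bit 0 = LSB): 0, 2, 3, 4, 9, 11, 12, 13
Count = 8

Answer: 8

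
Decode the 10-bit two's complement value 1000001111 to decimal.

MSB is 1, so the value is negative. Find the magnitude:
1. Invert bits:  0111110000
2. Add 1:        0111110001  = 497
3. Apply sign:   -497

Answer: -497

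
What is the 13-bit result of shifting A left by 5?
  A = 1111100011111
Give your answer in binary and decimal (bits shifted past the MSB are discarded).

Shift left by 5: drop the top 5 bit(s), append 5 zero(s) on the right.
  1111100011111  ->  discard [11111], keep [00011111], append 00000
= 0001111100000

Answer: 0001111100000 (992)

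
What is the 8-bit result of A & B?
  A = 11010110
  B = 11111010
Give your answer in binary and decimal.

Apply & to each column (1 only where both bits are 1):
  11010110
& 11111010
----------
  11010010

Answer: 11010010 (210)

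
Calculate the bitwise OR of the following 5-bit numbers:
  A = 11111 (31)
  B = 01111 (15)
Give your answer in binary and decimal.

Apply | to each column (1 where either bit is 1):
  11111
| 01111
-------
  11111

Answer: 11111 (31)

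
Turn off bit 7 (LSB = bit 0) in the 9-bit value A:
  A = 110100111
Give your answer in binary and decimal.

Mask = ~(1 << 7) = 101111111
Bit 7 of A is 1, so AND-ing with the mask clears it to 0.
  110100111
& 101111111
-----------
  100100111

Answer: 100100111 (295)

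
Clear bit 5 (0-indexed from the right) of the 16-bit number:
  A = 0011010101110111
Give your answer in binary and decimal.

Mask = ~(1 << 5) = 1111111111011111
Bit 5 of A is 1, so AND-ing with the mask clears it to 0.
  0011010101110111
& 1111111111011111
------------------
  0011010101010111

Answer: 0011010101010111 (13655)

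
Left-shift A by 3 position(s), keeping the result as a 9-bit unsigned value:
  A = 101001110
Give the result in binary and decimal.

Shift left by 3: drop the top 3 bit(s), append 3 zero(s) on the right.
  101001110  ->  discard [101], keep [001110], append 000
= 001110000

Answer: 001110000 (112)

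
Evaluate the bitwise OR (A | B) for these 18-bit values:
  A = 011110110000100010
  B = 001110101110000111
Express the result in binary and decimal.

Apply | to each column (1 where either bit is 1):
  011110110000100010
| 001110101110000111
--------------------
  011110111110100111

Answer: 011110111110100111 (126887)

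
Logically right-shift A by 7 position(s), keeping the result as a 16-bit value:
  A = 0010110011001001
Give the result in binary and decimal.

Logical shift right by 7: drop the bottom 7 bit(s), prepend 7 zero(s) on the left.
  0010110011001001  ->  keep [001011001], discard [1001001], prepend 0000000
= 0000000001011001

Answer: 0000000001011001 (89)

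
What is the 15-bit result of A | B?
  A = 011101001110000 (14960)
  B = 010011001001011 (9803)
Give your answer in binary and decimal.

Apply | to each column (1 where either bit is 1):
  011101001110000
| 010011001001011
-----------------
  011111001111011

Answer: 011111001111011 (15995)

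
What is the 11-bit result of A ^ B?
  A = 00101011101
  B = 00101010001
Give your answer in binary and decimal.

Apply ^ to each column (1 where bits differ):
  00101011101
^ 00101010001
-------------
  00000001100

Answer: 00000001100 (12)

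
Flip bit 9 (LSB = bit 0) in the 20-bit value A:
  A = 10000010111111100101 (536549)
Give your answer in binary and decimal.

Mask = 1 << 9 = 00000000001000000000
Bit 9 of A is 1; XOR with the mask flips it to 0.
  10000010111111100101
^ 00000000001000000000
----------------------
  10000010110111100101

Answer: 10000010110111100101 (536037)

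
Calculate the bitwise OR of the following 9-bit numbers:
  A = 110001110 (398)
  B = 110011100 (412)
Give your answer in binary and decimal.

Apply | to each column (1 where either bit is 1):
  110001110
| 110011100
-----------
  110011110

Answer: 110011110 (414)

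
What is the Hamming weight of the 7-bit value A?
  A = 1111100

1111100
1-bits at positions (from bit 0 = LSB): 2, 3, 4, 5, 6
Count = 5

Answer: 5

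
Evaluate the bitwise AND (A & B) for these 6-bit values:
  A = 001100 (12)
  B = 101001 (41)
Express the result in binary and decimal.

Apply & to each column (1 only where both bits are 1):
  001100
& 101001
--------
  001000

Answer: 001000 (8)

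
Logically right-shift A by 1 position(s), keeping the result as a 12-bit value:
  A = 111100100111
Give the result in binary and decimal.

Logical shift right by 1: drop the bottom 1 bit(s), prepend 1 zero(s) on the left.
  111100100111  ->  keep [11110010011], discard [1], prepend 0
= 011110010011

Answer: 011110010011 (1939)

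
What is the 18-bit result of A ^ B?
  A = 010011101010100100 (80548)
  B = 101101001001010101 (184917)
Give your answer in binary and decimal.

Apply ^ to each column (1 where bits differ):
  010011101010100100
^ 101101001001010101
--------------------
  111110100011110001

Answer: 111110100011110001 (256241)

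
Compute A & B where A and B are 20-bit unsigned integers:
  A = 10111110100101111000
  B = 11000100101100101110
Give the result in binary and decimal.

Apply & to each column (1 only where both bits are 1):
  10111110100101111000
& 11000100101100101110
----------------------
  10000100100100101000

Answer: 10000100100100101000 (543016)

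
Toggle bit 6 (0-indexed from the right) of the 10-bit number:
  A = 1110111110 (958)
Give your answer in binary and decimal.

Mask = 1 << 6 = 0001000000
Bit 6 of A is 0; XOR with the mask flips it to 1.
  1110111110
^ 0001000000
------------
  1111111110

Answer: 1111111110 (1022)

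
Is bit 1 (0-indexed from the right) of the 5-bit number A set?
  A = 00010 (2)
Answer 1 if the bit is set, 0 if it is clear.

Bit 1 is the 2nd from the right.
  00010
     ^
That bit is 1.

Answer: 1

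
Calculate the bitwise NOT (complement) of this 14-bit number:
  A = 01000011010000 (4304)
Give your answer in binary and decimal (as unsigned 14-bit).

Flip each bit (0->1, 1->0):
  01000011010000
  10111100101111

Answer: 10111100101111 (12079)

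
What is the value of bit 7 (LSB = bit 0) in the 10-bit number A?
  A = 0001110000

Bit 7 is the 8th from the right.
  0001110000
    ^
That bit is 0.

Answer: 0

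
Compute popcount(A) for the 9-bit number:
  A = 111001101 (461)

111001101
1-bits at positions (from bit 0 = LSB): 0, 2, 3, 6, 7, 8
Count = 6

Answer: 6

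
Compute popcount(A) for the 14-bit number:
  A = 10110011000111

10110011000111
1-bits at positions (from bit 0 = LSB): 0, 1, 2, 6, 7, 10, 11, 13
Count = 8

Answer: 8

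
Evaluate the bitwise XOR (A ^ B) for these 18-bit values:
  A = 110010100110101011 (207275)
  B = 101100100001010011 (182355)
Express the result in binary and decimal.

Apply ^ to each column (1 where bits differ):
  110010100110101011
^ 101100100001010011
--------------------
  011110000111111000

Answer: 011110000111111000 (123384)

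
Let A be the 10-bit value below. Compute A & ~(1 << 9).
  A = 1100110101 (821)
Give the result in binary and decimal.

Mask = ~(1 << 9) = 0111111111
Bit 9 of A is 1, so AND-ing with the mask clears it to 0.
  1100110101
& 0111111111
------------
  0100110101

Answer: 0100110101 (309)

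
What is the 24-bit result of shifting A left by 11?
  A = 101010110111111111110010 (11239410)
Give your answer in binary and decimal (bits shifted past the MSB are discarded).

Shift left by 11: drop the top 11 bit(s), append 11 zero(s) on the right.
  101010110111111111110010  ->  discard [10101011011], keep [1111111110010], append 00000000000
= 111111111001000000000000

Answer: 111111111001000000000000 (16748544)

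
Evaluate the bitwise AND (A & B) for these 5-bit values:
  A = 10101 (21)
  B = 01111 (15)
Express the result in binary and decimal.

Apply & to each column (1 only where both bits are 1):
  10101
& 01111
-------
  00101

Answer: 00101 (5)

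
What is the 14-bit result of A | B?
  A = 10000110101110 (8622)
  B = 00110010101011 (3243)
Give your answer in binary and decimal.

Apply | to each column (1 where either bit is 1):
  10000110101110
| 00110010101011
----------------
  10110110101111

Answer: 10110110101111 (11695)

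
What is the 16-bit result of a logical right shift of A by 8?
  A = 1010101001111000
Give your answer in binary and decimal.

Logical shift right by 8: drop the bottom 8 bit(s), prepend 8 zero(s) on the left.
  1010101001111000  ->  keep [10101010], discard [01111000], prepend 00000000
= 0000000010101010

Answer: 0000000010101010 (170)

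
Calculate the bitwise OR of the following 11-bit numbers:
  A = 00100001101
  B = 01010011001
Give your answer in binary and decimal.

Apply | to each column (1 where either bit is 1):
  00100001101
| 01010011001
-------------
  01110011101

Answer: 01110011101 (925)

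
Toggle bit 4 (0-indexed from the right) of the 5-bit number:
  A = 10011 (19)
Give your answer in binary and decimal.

Mask = 1 << 4 = 10000
Bit 4 of A is 1; XOR with the mask flips it to 0.
  10011
^ 10000
-------
  00011

Answer: 00011 (3)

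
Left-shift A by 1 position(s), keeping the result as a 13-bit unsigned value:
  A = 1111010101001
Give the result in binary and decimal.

Shift left by 1: drop the top 1 bit(s), append 1 zero(s) on the right.
  1111010101001  ->  discard [1], keep [111010101001], append 0
= 1110101010010

Answer: 1110101010010 (7506)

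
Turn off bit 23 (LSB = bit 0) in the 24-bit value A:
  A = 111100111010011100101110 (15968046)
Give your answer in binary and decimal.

Mask = ~(1 << 23) = 011111111111111111111111
Bit 23 of A is 1, so AND-ing with the mask clears it to 0.
  111100111010011100101110
& 011111111111111111111111
--------------------------
  011100111010011100101110

Answer: 011100111010011100101110 (7579438)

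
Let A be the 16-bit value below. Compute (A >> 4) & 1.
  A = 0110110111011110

Bit 4 is the 5th from the right.
  0110110111011110
             ^
That bit is 1.

Answer: 1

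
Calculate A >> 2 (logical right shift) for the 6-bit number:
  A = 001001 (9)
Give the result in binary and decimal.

Logical shift right by 2: drop the bottom 2 bit(s), prepend 2 zero(s) on the left.
  001001  ->  keep [0010], discard [01], prepend 00
= 000010

Answer: 000010 (2)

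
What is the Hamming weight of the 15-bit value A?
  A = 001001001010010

001001001010010
1-bits at positions (from bit 0 = LSB): 1, 4, 6, 9, 12
Count = 5

Answer: 5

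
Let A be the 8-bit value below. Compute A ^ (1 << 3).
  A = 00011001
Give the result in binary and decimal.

Mask = 1 << 3 = 00001000
Bit 3 of A is 1; XOR with the mask flips it to 0.
  00011001
^ 00001000
----------
  00010001

Answer: 00010001 (17)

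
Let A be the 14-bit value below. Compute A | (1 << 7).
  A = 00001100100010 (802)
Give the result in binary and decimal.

Mask = 1 << 7 = 00000010000000
Bit 7 of A is 0, so OR-ing with the mask flips it to 1.
  00001100100010
| 00000010000000
----------------
  00001110100010

Answer: 00001110100010 (930)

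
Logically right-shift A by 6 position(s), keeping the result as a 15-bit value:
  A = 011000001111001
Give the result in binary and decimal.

Logical shift right by 6: drop the bottom 6 bit(s), prepend 6 zero(s) on the left.
  011000001111001  ->  keep [011000001], discard [111001], prepend 000000
= 000000011000001

Answer: 000000011000001 (193)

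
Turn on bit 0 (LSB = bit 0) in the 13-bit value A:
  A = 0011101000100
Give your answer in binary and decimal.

Mask = 1 << 0 = 0000000000001
Bit 0 of A is 0, so OR-ing with the mask flips it to 1.
  0011101000100
| 0000000000001
---------------
  0011101000101

Answer: 0011101000101 (1861)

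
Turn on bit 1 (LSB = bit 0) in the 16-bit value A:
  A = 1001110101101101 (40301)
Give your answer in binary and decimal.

Mask = 1 << 1 = 0000000000000010
Bit 1 of A is 0, so OR-ing with the mask flips it to 1.
  1001110101101101
| 0000000000000010
------------------
  1001110101101111

Answer: 1001110101101111 (40303)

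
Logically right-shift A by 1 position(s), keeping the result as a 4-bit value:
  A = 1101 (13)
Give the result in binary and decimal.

Logical shift right by 1: drop the bottom 1 bit(s), prepend 1 zero(s) on the left.
  1101  ->  keep [110], discard [1], prepend 0
= 0110

Answer: 0110 (6)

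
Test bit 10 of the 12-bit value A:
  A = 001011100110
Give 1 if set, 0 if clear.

Bit 10 is the 11th from the right.
  001011100110
   ^
That bit is 0.

Answer: 0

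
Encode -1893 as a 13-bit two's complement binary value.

1. Binary of +1893:  0011101100101
2. Invert bits:     1100010011010
3. Add 1:           1100010011011

Answer: 1100010011011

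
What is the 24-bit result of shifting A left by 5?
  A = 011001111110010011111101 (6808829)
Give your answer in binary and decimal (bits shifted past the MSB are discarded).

Shift left by 5: drop the top 5 bit(s), append 5 zero(s) on the right.
  011001111110010011111101  ->  discard [01100], keep [1111110010011111101], append 00000
= 111111001001111110100000

Answer: 111111001001111110100000 (16555936)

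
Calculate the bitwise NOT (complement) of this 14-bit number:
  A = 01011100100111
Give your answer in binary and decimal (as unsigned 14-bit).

Flip each bit (0->1, 1->0):
  01011100100111
  10100011011000

Answer: 10100011011000 (10456)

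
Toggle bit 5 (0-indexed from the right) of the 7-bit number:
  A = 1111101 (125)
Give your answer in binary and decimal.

Mask = 1 << 5 = 0100000
Bit 5 of A is 1; XOR with the mask flips it to 0.
  1111101
^ 0100000
---------
  1011101

Answer: 1011101 (93)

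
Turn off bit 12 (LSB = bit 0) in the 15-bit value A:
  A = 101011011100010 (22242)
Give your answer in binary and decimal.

Mask = ~(1 << 12) = 110111111111111
Bit 12 of A is 1, so AND-ing with the mask clears it to 0.
  101011011100010
& 110111111111111
-----------------
  100011011100010

Answer: 100011011100010 (18146)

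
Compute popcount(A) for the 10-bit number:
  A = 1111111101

1111111101
1-bits at positions (from bit 0 = LSB): 0, 2, 3, 4, 5, 6, 7, 8, 9
Count = 9

Answer: 9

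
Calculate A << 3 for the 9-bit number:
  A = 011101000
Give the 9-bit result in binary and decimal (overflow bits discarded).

Shift left by 3: drop the top 3 bit(s), append 3 zero(s) on the right.
  011101000  ->  discard [011], keep [101000], append 000
= 101000000

Answer: 101000000 (320)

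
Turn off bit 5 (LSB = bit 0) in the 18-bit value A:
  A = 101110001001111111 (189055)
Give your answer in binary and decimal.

Mask = ~(1 << 5) = 111111111111011111
Bit 5 of A is 1, so AND-ing with the mask clears it to 0.
  101110001001111111
& 111111111111011111
--------------------
  101110001001011111

Answer: 101110001001011111 (189023)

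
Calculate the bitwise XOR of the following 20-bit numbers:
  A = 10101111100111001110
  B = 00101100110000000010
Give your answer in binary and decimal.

Apply ^ to each column (1 where bits differ):
  10101111100111001110
^ 00101100110000000010
----------------------
  10000011010111001100

Answer: 10000011010111001100 (538060)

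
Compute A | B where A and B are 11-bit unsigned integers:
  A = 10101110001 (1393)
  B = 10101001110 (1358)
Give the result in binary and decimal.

Apply | to each column (1 where either bit is 1):
  10101110001
| 10101001110
-------------
  10101111111

Answer: 10101111111 (1407)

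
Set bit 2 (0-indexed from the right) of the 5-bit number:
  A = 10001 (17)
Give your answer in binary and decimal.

Mask = 1 << 2 = 00100
Bit 2 of A is 0, so OR-ing with the mask flips it to 1.
  10001
| 00100
-------
  10101

Answer: 10101 (21)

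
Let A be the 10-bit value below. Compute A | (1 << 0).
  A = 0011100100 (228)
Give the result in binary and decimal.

Mask = 1 << 0 = 0000000001
Bit 0 of A is 0, so OR-ing with the mask flips it to 1.
  0011100100
| 0000000001
------------
  0011100101

Answer: 0011100101 (229)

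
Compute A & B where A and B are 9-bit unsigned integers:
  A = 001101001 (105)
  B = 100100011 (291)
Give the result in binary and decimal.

Apply & to each column (1 only where both bits are 1):
  001101001
& 100100011
-----------
  000100001

Answer: 000100001 (33)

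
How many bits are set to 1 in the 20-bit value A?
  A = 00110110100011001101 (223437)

00110110100011001101
1-bits at positions (from bit 0 = LSB): 0, 2, 3, 6, 7, 11, 13, 14, 16, 17
Count = 10

Answer: 10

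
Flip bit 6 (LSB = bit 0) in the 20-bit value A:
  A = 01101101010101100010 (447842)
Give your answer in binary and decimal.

Mask = 1 << 6 = 00000000000001000000
Bit 6 of A is 1; XOR with the mask flips it to 0.
  01101101010101100010
^ 00000000000001000000
----------------------
  01101101010100100010

Answer: 01101101010100100010 (447778)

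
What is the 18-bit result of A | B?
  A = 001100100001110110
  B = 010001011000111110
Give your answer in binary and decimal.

Apply | to each column (1 where either bit is 1):
  001100100001110110
| 010001011000111110
--------------------
  011101111001111110

Answer: 011101111001111110 (122494)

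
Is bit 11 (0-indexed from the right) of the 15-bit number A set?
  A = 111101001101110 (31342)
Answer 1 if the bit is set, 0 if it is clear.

Bit 11 is the 12th from the right.
  111101001101110
     ^
That bit is 1.

Answer: 1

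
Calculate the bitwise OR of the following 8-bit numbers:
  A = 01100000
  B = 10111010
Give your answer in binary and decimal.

Apply | to each column (1 where either bit is 1):
  01100000
| 10111010
----------
  11111010

Answer: 11111010 (250)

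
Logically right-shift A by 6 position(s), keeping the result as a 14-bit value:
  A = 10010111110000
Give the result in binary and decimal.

Logical shift right by 6: drop the bottom 6 bit(s), prepend 6 zero(s) on the left.
  10010111110000  ->  keep [10010111], discard [110000], prepend 000000
= 00000010010111

Answer: 00000010010111 (151)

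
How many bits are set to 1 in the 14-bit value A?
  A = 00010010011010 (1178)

00010010011010
1-bits at positions (from bit 0 = LSB): 1, 3, 4, 7, 10
Count = 5

Answer: 5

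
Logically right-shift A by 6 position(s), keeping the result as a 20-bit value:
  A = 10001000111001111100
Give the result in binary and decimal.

Logical shift right by 6: drop the bottom 6 bit(s), prepend 6 zero(s) on the left.
  10001000111001111100  ->  keep [10001000111001], discard [111100], prepend 000000
= 00000010001000111001

Answer: 00000010001000111001 (8761)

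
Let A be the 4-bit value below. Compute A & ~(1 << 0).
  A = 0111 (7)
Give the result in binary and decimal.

Mask = ~(1 << 0) = 1110
Bit 0 of A is 1, so AND-ing with the mask clears it to 0.
  0111
& 1110
------
  0110

Answer: 0110 (6)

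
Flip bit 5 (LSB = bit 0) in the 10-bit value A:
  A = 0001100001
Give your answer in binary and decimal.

Mask = 1 << 5 = 0000100000
Bit 5 of A is 1; XOR with the mask flips it to 0.
  0001100001
^ 0000100000
------------
  0001000001

Answer: 0001000001 (65)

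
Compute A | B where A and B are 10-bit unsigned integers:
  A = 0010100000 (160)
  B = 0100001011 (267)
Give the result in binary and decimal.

Apply | to each column (1 where either bit is 1):
  0010100000
| 0100001011
------------
  0110101011

Answer: 0110101011 (427)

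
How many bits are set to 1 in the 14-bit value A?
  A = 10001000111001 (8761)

10001000111001
1-bits at positions (from bit 0 = LSB): 0, 3, 4, 5, 9, 13
Count = 6

Answer: 6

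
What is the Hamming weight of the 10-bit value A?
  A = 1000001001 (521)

1000001001
1-bits at positions (from bit 0 = LSB): 0, 3, 9
Count = 3

Answer: 3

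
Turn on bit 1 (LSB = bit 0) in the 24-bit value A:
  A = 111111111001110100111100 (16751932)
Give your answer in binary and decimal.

Mask = 1 << 1 = 000000000000000000000010
Bit 1 of A is 0, so OR-ing with the mask flips it to 1.
  111111111001110100111100
| 000000000000000000000010
--------------------------
  111111111001110100111110

Answer: 111111111001110100111110 (16751934)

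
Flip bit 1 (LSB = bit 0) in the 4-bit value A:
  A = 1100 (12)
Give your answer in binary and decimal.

Mask = 1 << 1 = 0010
Bit 1 of A is 0; XOR with the mask flips it to 1.
  1100
^ 0010
------
  1110

Answer: 1110 (14)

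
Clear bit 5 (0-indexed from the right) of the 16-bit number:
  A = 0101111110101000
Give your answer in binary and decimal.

Mask = ~(1 << 5) = 1111111111011111
Bit 5 of A is 1, so AND-ing with the mask clears it to 0.
  0101111110101000
& 1111111111011111
------------------
  0101111110001000

Answer: 0101111110001000 (24456)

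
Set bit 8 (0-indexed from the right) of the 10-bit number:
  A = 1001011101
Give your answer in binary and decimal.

Mask = 1 << 8 = 0100000000
Bit 8 of A is 0, so OR-ing with the mask flips it to 1.
  1001011101
| 0100000000
------------
  1101011101

Answer: 1101011101 (861)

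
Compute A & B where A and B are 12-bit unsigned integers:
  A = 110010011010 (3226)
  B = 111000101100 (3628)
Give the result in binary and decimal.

Apply & to each column (1 only where both bits are 1):
  110010011010
& 111000101100
--------------
  110000001000

Answer: 110000001000 (3080)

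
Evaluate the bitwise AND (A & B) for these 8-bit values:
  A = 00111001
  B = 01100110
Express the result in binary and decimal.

Apply & to each column (1 only where both bits are 1):
  00111001
& 01100110
----------
  00100000

Answer: 00100000 (32)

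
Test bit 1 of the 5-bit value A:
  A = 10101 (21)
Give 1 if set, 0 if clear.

Bit 1 is the 2nd from the right.
  10101
     ^
That bit is 0.

Answer: 0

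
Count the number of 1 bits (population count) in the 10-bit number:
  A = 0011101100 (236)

0011101100
1-bits at positions (from bit 0 = LSB): 2, 3, 5, 6, 7
Count = 5

Answer: 5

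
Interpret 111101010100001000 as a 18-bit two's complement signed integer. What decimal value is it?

MSB is 1, so the value is negative. Find the magnitude:
1. Invert bits:  000010101011110111
2. Add 1:        000010101011111000  = 11000
3. Apply sign:   -11000

Answer: -11000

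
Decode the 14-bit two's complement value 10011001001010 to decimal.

MSB is 1, so the value is negative. Find the magnitude:
1. Invert bits:  01100110110101
2. Add 1:        01100110110110  = 6582
3. Apply sign:   -6582

Answer: -6582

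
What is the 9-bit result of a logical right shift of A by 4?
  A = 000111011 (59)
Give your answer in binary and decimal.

Logical shift right by 4: drop the bottom 4 bit(s), prepend 4 zero(s) on the left.
  000111011  ->  keep [00011], discard [1011], prepend 0000
= 000000011

Answer: 000000011 (3)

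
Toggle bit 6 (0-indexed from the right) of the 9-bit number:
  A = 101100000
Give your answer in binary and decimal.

Mask = 1 << 6 = 001000000
Bit 6 of A is 1; XOR with the mask flips it to 0.
  101100000
^ 001000000
-----------
  100100000

Answer: 100100000 (288)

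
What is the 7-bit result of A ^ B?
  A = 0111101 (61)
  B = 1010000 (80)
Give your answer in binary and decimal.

Apply ^ to each column (1 where bits differ):
  0111101
^ 1010000
---------
  1101101

Answer: 1101101 (109)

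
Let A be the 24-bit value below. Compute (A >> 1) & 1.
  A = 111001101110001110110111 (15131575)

Bit 1 is the 2nd from the right.
  111001101110001110110111
                        ^
That bit is 1.

Answer: 1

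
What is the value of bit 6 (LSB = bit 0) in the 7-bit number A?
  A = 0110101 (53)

Bit 6 is the 7th from the right.
  0110101
  ^
That bit is 0.

Answer: 0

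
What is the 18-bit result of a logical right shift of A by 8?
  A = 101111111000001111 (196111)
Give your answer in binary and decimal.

Logical shift right by 8: drop the bottom 8 bit(s), prepend 8 zero(s) on the left.
  101111111000001111  ->  keep [1011111110], discard [00001111], prepend 00000000
= 000000001011111110

Answer: 000000001011111110 (766)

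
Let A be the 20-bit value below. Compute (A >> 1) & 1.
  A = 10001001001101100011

Bit 1 is the 2nd from the right.
  10001001001101100011
                    ^
That bit is 1.

Answer: 1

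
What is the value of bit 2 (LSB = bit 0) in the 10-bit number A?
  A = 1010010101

Bit 2 is the 3rd from the right.
  1010010101
         ^
That bit is 1.

Answer: 1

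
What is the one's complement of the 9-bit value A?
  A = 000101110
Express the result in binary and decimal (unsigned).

Flip each bit (0->1, 1->0):
  000101110
  111010001

Answer: 111010001 (465)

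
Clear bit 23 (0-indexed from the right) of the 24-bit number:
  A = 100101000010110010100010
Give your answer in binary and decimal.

Mask = ~(1 << 23) = 011111111111111111111111
Bit 23 of A is 1, so AND-ing with the mask clears it to 0.
  100101000010110010100010
& 011111111111111111111111
--------------------------
  000101000010110010100010

Answer: 000101000010110010100010 (1322146)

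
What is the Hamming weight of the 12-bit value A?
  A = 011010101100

011010101100
1-bits at positions (from bit 0 = LSB): 2, 3, 5, 7, 9, 10
Count = 6

Answer: 6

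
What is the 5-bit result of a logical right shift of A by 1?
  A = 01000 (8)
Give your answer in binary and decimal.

Logical shift right by 1: drop the bottom 1 bit(s), prepend 1 zero(s) on the left.
  01000  ->  keep [0100], discard [0], prepend 0
= 00100

Answer: 00100 (4)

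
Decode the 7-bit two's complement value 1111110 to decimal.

MSB is 1, so the value is negative. Find the magnitude:
1. Invert bits:  0000001
2. Add 1:        0000010  = 2
3. Apply sign:   -2

Answer: -2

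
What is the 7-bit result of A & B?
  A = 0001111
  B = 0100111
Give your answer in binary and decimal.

Apply & to each column (1 only where both bits are 1):
  0001111
& 0100111
---------
  0000111

Answer: 0000111 (7)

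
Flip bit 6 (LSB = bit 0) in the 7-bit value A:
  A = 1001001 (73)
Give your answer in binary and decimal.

Mask = 1 << 6 = 1000000
Bit 6 of A is 1; XOR with the mask flips it to 0.
  1001001
^ 1000000
---------
  0001001

Answer: 0001001 (9)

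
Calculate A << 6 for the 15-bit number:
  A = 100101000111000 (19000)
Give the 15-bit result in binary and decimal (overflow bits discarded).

Shift left by 6: drop the top 6 bit(s), append 6 zero(s) on the right.
  100101000111000  ->  discard [100101], keep [000111000], append 000000
= 000111000000000

Answer: 000111000000000 (3584)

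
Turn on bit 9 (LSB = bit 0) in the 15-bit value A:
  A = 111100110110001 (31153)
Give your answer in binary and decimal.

Mask = 1 << 9 = 000001000000000
Bit 9 of A is 0, so OR-ing with the mask flips it to 1.
  111100110110001
| 000001000000000
-----------------
  111101110110001

Answer: 111101110110001 (31665)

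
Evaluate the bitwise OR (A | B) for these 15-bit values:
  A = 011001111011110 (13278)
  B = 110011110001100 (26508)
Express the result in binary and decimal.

Apply | to each column (1 where either bit is 1):
  011001111011110
| 110011110001100
-----------------
  111011111011110

Answer: 111011111011110 (30686)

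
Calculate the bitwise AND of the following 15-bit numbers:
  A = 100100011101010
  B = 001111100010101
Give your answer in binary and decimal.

Apply & to each column (1 only where both bits are 1):
  100100011101010
& 001111100010101
-----------------
  000100000000000

Answer: 000100000000000 (2048)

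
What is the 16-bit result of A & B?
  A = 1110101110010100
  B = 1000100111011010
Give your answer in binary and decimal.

Apply & to each column (1 only where both bits are 1):
  1110101110010100
& 1000100111011010
------------------
  1000100110010000

Answer: 1000100110010000 (35216)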